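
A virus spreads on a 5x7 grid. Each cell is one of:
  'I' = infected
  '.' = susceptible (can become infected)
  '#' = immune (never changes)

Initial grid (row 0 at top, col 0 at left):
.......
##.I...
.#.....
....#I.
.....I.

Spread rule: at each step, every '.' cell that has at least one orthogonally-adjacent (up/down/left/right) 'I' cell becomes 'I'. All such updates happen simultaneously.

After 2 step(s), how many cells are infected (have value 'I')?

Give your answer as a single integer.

Step 0 (initial): 3 infected
Step 1: +8 new -> 11 infected
Step 2: +8 new -> 19 infected

Answer: 19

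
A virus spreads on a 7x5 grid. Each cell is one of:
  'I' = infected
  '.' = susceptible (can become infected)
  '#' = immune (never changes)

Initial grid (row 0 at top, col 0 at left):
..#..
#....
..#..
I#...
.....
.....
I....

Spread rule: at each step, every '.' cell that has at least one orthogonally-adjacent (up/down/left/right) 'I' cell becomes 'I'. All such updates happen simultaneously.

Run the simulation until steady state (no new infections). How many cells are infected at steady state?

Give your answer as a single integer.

Answer: 31

Derivation:
Step 0 (initial): 2 infected
Step 1: +4 new -> 6 infected
Step 2: +4 new -> 10 infected
Step 3: +4 new -> 14 infected
Step 4: +6 new -> 20 infected
Step 5: +5 new -> 25 infected
Step 6: +4 new -> 29 infected
Step 7: +2 new -> 31 infected
Step 8: +0 new -> 31 infected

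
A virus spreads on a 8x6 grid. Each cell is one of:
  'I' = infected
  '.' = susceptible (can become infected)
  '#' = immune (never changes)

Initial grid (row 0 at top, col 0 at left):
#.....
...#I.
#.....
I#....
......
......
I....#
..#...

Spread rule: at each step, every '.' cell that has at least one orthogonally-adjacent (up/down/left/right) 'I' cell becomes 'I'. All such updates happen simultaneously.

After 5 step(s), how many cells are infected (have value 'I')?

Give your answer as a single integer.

Answer: 40

Derivation:
Step 0 (initial): 3 infected
Step 1: +7 new -> 10 infected
Step 2: +9 new -> 19 infected
Step 3: +8 new -> 27 infected
Step 4: +10 new -> 37 infected
Step 5: +3 new -> 40 infected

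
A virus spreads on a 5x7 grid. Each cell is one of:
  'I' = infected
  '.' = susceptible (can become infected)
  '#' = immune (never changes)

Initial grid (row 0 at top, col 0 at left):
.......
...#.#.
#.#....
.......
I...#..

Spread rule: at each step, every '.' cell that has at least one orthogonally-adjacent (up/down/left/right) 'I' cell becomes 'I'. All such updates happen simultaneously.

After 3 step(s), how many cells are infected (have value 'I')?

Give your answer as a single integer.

Answer: 8

Derivation:
Step 0 (initial): 1 infected
Step 1: +2 new -> 3 infected
Step 2: +2 new -> 5 infected
Step 3: +3 new -> 8 infected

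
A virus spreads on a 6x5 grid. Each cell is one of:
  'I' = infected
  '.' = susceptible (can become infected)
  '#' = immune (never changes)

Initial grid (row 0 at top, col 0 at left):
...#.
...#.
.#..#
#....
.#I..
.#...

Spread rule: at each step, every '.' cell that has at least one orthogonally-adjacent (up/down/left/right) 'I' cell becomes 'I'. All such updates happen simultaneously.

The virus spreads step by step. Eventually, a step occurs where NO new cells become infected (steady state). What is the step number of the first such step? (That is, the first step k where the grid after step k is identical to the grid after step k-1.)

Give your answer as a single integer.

Step 0 (initial): 1 infected
Step 1: +3 new -> 4 infected
Step 2: +5 new -> 9 infected
Step 3: +4 new -> 13 infected
Step 4: +2 new -> 15 infected
Step 5: +2 new -> 17 infected
Step 6: +2 new -> 19 infected
Step 7: +0 new -> 19 infected

Answer: 7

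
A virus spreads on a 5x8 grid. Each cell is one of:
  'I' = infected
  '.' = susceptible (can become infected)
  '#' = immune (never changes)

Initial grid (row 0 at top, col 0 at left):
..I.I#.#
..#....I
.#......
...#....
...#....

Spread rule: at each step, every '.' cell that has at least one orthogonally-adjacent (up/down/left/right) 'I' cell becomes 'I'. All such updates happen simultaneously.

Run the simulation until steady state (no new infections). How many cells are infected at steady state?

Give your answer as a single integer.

Answer: 34

Derivation:
Step 0 (initial): 3 infected
Step 1: +5 new -> 8 infected
Step 2: +8 new -> 16 infected
Step 3: +6 new -> 22 infected
Step 4: +5 new -> 27 infected
Step 5: +3 new -> 30 infected
Step 6: +3 new -> 33 infected
Step 7: +1 new -> 34 infected
Step 8: +0 new -> 34 infected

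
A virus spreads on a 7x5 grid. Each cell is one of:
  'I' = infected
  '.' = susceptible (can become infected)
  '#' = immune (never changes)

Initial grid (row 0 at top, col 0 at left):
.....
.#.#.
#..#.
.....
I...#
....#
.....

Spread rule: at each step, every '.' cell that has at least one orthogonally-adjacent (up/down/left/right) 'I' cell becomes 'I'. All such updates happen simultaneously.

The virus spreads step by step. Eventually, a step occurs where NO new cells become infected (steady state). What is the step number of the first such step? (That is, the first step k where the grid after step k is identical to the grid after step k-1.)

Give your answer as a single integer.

Step 0 (initial): 1 infected
Step 1: +3 new -> 4 infected
Step 2: +4 new -> 8 infected
Step 3: +5 new -> 13 infected
Step 4: +4 new -> 17 infected
Step 5: +3 new -> 20 infected
Step 6: +3 new -> 23 infected
Step 7: +3 new -> 26 infected
Step 8: +2 new -> 28 infected
Step 9: +1 new -> 29 infected
Step 10: +0 new -> 29 infected

Answer: 10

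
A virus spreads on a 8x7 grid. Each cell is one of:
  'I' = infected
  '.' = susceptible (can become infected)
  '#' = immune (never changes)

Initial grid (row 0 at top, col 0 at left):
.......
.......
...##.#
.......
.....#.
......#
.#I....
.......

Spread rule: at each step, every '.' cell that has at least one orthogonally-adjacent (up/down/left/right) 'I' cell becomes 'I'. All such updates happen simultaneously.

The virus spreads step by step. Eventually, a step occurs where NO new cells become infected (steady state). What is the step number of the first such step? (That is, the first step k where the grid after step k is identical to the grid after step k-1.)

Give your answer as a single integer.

Answer: 11

Derivation:
Step 0 (initial): 1 infected
Step 1: +3 new -> 4 infected
Step 2: +6 new -> 10 infected
Step 3: +8 new -> 18 infected
Step 4: +9 new -> 27 infected
Step 5: +5 new -> 32 infected
Step 6: +5 new -> 37 infected
Step 7: +6 new -> 43 infected
Step 8: +4 new -> 47 infected
Step 9: +2 new -> 49 infected
Step 10: +1 new -> 50 infected
Step 11: +0 new -> 50 infected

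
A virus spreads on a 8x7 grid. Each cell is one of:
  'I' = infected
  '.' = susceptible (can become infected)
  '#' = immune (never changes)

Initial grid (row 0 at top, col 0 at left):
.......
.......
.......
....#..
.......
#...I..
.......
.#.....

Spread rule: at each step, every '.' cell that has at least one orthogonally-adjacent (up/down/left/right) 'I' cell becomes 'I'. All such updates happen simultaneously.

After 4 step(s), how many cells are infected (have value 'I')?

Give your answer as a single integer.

Answer: 29

Derivation:
Step 0 (initial): 1 infected
Step 1: +4 new -> 5 infected
Step 2: +7 new -> 12 infected
Step 3: +9 new -> 21 infected
Step 4: +8 new -> 29 infected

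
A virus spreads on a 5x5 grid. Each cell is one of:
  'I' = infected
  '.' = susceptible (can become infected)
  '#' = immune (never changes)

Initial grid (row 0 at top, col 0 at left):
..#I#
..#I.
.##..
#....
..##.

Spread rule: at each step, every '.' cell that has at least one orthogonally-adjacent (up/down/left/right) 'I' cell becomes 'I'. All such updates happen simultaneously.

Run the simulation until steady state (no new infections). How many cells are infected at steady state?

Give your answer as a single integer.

Step 0 (initial): 2 infected
Step 1: +2 new -> 4 infected
Step 2: +2 new -> 6 infected
Step 3: +2 new -> 8 infected
Step 4: +2 new -> 10 infected
Step 5: +1 new -> 11 infected
Step 6: +1 new -> 12 infected
Step 7: +0 new -> 12 infected

Answer: 12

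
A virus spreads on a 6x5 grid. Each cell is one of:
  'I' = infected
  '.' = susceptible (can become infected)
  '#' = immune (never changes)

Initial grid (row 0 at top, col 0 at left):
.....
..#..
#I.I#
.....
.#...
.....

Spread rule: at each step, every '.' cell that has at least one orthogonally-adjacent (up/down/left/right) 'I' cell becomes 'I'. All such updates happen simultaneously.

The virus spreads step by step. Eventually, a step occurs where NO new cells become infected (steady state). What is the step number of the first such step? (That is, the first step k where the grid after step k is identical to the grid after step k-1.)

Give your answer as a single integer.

Answer: 6

Derivation:
Step 0 (initial): 2 infected
Step 1: +5 new -> 7 infected
Step 2: +8 new -> 15 infected
Step 3: +7 new -> 22 infected
Step 4: +3 new -> 25 infected
Step 5: +1 new -> 26 infected
Step 6: +0 new -> 26 infected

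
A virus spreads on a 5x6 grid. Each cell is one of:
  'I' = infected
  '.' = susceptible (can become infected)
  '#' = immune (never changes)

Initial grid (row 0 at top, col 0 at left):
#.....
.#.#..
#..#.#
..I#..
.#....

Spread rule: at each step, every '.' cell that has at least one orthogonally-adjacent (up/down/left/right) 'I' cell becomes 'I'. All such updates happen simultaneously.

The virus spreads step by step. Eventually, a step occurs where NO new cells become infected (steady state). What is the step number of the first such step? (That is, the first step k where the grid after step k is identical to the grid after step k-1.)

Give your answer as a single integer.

Step 0 (initial): 1 infected
Step 1: +3 new -> 4 infected
Step 2: +4 new -> 8 infected
Step 3: +3 new -> 11 infected
Step 4: +4 new -> 15 infected
Step 5: +3 new -> 18 infected
Step 6: +2 new -> 20 infected
Step 7: +1 new -> 21 infected
Step 8: +0 new -> 21 infected

Answer: 8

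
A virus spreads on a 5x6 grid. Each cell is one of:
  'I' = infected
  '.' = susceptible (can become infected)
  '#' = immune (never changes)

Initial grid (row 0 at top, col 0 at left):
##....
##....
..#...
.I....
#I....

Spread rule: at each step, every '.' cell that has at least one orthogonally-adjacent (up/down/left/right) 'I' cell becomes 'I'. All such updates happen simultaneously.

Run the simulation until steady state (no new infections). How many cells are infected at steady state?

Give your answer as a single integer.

Answer: 24

Derivation:
Step 0 (initial): 2 infected
Step 1: +4 new -> 6 infected
Step 2: +3 new -> 9 infected
Step 3: +3 new -> 12 infected
Step 4: +4 new -> 16 infected
Step 5: +4 new -> 20 infected
Step 6: +3 new -> 23 infected
Step 7: +1 new -> 24 infected
Step 8: +0 new -> 24 infected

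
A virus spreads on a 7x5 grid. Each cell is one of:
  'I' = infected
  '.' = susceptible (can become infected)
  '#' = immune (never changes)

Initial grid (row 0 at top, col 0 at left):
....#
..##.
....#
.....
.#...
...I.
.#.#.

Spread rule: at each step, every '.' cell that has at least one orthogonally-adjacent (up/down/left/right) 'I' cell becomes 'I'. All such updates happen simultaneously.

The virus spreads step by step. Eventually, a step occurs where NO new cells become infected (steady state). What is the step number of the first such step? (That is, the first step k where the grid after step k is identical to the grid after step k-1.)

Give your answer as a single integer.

Answer: 10

Derivation:
Step 0 (initial): 1 infected
Step 1: +3 new -> 4 infected
Step 2: +6 new -> 10 infected
Step 3: +4 new -> 14 infected
Step 4: +4 new -> 18 infected
Step 5: +2 new -> 20 infected
Step 6: +2 new -> 22 infected
Step 7: +2 new -> 24 infected
Step 8: +2 new -> 26 infected
Step 9: +1 new -> 27 infected
Step 10: +0 new -> 27 infected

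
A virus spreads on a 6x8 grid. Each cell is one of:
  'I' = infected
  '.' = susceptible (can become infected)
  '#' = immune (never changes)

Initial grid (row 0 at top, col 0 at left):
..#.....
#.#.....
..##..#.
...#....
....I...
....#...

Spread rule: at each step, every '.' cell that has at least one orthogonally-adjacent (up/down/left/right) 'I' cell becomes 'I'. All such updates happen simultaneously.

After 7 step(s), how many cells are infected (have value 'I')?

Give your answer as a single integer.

Answer: 39

Derivation:
Step 0 (initial): 1 infected
Step 1: +3 new -> 4 infected
Step 2: +6 new -> 10 infected
Step 3: +8 new -> 18 infected
Step 4: +8 new -> 26 infected
Step 5: +7 new -> 33 infected
Step 6: +4 new -> 37 infected
Step 7: +2 new -> 39 infected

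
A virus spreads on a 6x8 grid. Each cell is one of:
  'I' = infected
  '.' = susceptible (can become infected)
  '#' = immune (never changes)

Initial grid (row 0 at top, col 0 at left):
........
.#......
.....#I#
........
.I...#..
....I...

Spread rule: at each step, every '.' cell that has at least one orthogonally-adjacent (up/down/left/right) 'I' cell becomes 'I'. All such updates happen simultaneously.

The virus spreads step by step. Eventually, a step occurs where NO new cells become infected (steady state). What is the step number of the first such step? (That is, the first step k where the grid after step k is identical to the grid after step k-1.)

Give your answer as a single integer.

Step 0 (initial): 3 infected
Step 1: +9 new -> 12 infected
Step 2: +14 new -> 26 infected
Step 3: +9 new -> 35 infected
Step 4: +5 new -> 40 infected
Step 5: +3 new -> 43 infected
Step 6: +1 new -> 44 infected
Step 7: +0 new -> 44 infected

Answer: 7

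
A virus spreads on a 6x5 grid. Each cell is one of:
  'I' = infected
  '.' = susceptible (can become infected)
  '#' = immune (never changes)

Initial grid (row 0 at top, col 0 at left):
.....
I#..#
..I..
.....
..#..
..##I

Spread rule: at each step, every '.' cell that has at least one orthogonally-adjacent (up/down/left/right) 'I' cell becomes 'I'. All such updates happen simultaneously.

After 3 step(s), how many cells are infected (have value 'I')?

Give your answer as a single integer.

Step 0 (initial): 3 infected
Step 1: +7 new -> 10 infected
Step 2: +9 new -> 19 infected
Step 3: +3 new -> 22 infected

Answer: 22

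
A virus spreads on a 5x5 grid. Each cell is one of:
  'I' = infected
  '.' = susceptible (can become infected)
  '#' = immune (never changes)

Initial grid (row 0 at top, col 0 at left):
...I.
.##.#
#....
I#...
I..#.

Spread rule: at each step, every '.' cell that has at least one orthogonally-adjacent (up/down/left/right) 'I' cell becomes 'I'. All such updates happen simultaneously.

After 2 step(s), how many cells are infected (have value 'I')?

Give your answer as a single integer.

Step 0 (initial): 3 infected
Step 1: +4 new -> 7 infected
Step 2: +3 new -> 10 infected

Answer: 10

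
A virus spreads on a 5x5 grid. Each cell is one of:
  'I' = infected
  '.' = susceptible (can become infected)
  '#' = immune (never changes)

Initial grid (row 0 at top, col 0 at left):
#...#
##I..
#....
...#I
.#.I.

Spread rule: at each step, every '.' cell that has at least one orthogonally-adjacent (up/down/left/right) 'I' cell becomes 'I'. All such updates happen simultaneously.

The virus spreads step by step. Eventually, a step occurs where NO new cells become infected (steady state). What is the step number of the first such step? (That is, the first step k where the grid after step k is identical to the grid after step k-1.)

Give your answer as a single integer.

Step 0 (initial): 3 infected
Step 1: +6 new -> 9 infected
Step 2: +6 new -> 15 infected
Step 3: +1 new -> 16 infected
Step 4: +1 new -> 17 infected
Step 5: +1 new -> 18 infected
Step 6: +0 new -> 18 infected

Answer: 6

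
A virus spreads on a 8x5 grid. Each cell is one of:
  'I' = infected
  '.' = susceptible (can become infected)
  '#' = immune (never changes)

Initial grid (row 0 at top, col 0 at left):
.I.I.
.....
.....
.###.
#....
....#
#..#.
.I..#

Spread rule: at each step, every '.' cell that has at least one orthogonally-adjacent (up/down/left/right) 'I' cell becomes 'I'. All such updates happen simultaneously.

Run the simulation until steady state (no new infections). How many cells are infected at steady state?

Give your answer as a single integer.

Step 0 (initial): 3 infected
Step 1: +8 new -> 11 infected
Step 2: +8 new -> 19 infected
Step 3: +6 new -> 25 infected
Step 4: +4 new -> 29 infected
Step 5: +2 new -> 31 infected
Step 6: +0 new -> 31 infected

Answer: 31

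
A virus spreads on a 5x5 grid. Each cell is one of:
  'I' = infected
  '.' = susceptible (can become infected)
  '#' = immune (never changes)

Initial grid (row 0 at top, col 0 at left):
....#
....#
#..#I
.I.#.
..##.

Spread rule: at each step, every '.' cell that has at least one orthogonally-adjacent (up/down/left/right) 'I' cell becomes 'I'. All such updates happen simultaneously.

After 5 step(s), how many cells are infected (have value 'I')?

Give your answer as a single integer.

Answer: 18

Derivation:
Step 0 (initial): 2 infected
Step 1: +5 new -> 7 infected
Step 2: +4 new -> 11 infected
Step 3: +3 new -> 14 infected
Step 4: +3 new -> 17 infected
Step 5: +1 new -> 18 infected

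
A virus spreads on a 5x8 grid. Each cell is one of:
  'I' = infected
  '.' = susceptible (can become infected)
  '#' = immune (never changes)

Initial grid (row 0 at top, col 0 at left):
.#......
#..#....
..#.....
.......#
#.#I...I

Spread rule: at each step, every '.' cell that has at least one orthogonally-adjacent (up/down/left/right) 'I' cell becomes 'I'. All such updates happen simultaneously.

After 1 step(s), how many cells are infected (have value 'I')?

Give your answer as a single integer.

Answer: 5

Derivation:
Step 0 (initial): 2 infected
Step 1: +3 new -> 5 infected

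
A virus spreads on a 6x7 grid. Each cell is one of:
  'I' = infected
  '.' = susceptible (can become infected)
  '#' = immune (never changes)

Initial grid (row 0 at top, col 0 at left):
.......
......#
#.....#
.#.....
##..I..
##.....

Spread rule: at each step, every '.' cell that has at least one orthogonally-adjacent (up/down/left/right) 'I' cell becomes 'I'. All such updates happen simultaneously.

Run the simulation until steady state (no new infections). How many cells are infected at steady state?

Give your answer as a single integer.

Answer: 33

Derivation:
Step 0 (initial): 1 infected
Step 1: +4 new -> 5 infected
Step 2: +7 new -> 12 infected
Step 3: +7 new -> 19 infected
Step 4: +4 new -> 23 infected
Step 5: +4 new -> 27 infected
Step 6: +3 new -> 30 infected
Step 7: +2 new -> 32 infected
Step 8: +1 new -> 33 infected
Step 9: +0 new -> 33 infected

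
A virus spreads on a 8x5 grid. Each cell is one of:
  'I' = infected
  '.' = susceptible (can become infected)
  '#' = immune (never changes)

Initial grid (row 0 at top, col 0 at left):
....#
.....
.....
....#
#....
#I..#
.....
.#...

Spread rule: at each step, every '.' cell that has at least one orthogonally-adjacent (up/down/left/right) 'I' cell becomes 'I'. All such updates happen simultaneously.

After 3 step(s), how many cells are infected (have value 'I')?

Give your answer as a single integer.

Answer: 16

Derivation:
Step 0 (initial): 1 infected
Step 1: +3 new -> 4 infected
Step 2: +5 new -> 9 infected
Step 3: +7 new -> 16 infected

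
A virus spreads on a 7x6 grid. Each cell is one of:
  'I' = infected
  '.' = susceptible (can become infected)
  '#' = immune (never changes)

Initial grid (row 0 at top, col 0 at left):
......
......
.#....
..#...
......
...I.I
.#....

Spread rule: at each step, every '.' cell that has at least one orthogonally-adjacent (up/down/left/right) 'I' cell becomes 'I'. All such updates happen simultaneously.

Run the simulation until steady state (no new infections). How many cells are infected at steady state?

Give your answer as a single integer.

Answer: 39

Derivation:
Step 0 (initial): 2 infected
Step 1: +6 new -> 8 infected
Step 2: +7 new -> 15 infected
Step 3: +5 new -> 20 infected
Step 4: +7 new -> 27 infected
Step 5: +5 new -> 32 infected
Step 6: +4 new -> 36 infected
Step 7: +2 new -> 38 infected
Step 8: +1 new -> 39 infected
Step 9: +0 new -> 39 infected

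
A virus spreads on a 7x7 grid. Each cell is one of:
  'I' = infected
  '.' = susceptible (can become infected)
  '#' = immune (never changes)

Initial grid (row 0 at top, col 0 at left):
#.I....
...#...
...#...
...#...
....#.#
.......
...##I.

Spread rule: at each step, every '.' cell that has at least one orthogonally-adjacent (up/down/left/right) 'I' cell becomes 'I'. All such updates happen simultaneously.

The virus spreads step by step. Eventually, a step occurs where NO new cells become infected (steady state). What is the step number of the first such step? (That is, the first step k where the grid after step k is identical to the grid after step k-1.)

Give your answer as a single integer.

Step 0 (initial): 2 infected
Step 1: +5 new -> 7 infected
Step 2: +6 new -> 13 infected
Step 3: +7 new -> 20 infected
Step 4: +11 new -> 31 infected
Step 5: +6 new -> 37 infected
Step 6: +3 new -> 40 infected
Step 7: +1 new -> 41 infected
Step 8: +0 new -> 41 infected

Answer: 8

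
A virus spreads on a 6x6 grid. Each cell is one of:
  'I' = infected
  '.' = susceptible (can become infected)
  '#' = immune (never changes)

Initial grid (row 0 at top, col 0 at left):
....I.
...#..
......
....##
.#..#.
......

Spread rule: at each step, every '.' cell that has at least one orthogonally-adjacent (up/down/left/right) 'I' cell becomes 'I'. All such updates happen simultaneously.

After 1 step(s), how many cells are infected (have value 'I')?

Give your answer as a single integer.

Step 0 (initial): 1 infected
Step 1: +3 new -> 4 infected

Answer: 4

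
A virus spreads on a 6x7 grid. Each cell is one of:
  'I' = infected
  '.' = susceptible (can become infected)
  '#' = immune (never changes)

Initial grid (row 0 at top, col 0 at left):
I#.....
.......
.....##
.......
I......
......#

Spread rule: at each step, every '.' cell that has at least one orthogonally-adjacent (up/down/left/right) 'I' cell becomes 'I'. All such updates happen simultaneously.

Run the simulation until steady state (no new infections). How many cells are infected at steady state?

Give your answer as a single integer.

Step 0 (initial): 2 infected
Step 1: +4 new -> 6 infected
Step 2: +5 new -> 11 infected
Step 3: +5 new -> 16 infected
Step 4: +6 new -> 22 infected
Step 5: +6 new -> 28 infected
Step 6: +6 new -> 34 infected
Step 7: +3 new -> 37 infected
Step 8: +1 new -> 38 infected
Step 9: +0 new -> 38 infected

Answer: 38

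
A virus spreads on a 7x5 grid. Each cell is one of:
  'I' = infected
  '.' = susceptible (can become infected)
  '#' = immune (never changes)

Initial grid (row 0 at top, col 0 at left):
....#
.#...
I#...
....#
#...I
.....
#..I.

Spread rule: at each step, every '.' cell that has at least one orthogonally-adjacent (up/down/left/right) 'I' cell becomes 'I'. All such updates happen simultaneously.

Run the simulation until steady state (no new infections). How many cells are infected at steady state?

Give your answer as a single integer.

Step 0 (initial): 3 infected
Step 1: +7 new -> 10 infected
Step 2: +6 new -> 16 infected
Step 3: +5 new -> 21 infected
Step 4: +5 new -> 26 infected
Step 5: +3 new -> 29 infected
Step 6: +0 new -> 29 infected

Answer: 29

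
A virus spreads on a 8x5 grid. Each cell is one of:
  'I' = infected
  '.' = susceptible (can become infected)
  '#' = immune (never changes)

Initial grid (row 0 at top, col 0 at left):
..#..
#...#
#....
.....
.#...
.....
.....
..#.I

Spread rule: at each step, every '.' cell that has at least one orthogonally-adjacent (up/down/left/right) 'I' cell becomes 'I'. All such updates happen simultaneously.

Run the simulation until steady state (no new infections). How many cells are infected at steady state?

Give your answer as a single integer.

Answer: 34

Derivation:
Step 0 (initial): 1 infected
Step 1: +2 new -> 3 infected
Step 2: +2 new -> 5 infected
Step 3: +3 new -> 8 infected
Step 4: +4 new -> 12 infected
Step 5: +6 new -> 18 infected
Step 6: +4 new -> 22 infected
Step 7: +4 new -> 26 infected
Step 8: +4 new -> 30 infected
Step 9: +2 new -> 32 infected
Step 10: +1 new -> 33 infected
Step 11: +1 new -> 34 infected
Step 12: +0 new -> 34 infected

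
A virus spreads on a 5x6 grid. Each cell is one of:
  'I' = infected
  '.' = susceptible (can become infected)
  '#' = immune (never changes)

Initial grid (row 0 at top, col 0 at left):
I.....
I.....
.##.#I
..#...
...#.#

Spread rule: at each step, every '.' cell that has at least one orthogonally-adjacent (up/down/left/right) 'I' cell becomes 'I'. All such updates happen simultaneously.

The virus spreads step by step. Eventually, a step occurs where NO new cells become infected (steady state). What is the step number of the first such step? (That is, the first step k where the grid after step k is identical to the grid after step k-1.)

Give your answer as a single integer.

Step 0 (initial): 3 infected
Step 1: +5 new -> 8 infected
Step 2: +6 new -> 14 infected
Step 3: +7 new -> 21 infected
Step 4: +2 new -> 23 infected
Step 5: +1 new -> 24 infected
Step 6: +0 new -> 24 infected

Answer: 6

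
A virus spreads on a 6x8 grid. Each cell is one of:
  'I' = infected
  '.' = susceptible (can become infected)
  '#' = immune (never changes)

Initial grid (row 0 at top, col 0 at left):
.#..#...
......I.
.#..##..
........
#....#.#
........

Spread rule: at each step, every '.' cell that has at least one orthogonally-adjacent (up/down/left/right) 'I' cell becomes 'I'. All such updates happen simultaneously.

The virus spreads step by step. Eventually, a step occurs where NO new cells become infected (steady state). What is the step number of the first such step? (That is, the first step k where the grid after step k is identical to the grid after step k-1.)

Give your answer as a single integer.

Answer: 11

Derivation:
Step 0 (initial): 1 infected
Step 1: +4 new -> 5 infected
Step 2: +5 new -> 10 infected
Step 3: +4 new -> 14 infected
Step 4: +5 new -> 19 infected
Step 5: +7 new -> 26 infected
Step 6: +4 new -> 30 infected
Step 7: +5 new -> 35 infected
Step 8: +3 new -> 38 infected
Step 9: +1 new -> 39 infected
Step 10: +1 new -> 40 infected
Step 11: +0 new -> 40 infected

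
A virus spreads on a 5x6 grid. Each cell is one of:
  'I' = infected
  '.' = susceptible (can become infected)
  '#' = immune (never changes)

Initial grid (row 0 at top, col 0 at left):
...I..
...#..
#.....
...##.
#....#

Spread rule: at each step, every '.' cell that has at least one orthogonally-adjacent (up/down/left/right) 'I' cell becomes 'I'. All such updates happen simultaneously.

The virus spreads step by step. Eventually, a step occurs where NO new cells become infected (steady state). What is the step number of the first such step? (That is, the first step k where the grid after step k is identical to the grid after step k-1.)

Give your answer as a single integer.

Step 0 (initial): 1 infected
Step 1: +2 new -> 3 infected
Step 2: +4 new -> 7 infected
Step 3: +5 new -> 12 infected
Step 4: +5 new -> 17 infected
Step 5: +3 new -> 20 infected
Step 6: +3 new -> 23 infected
Step 7: +1 new -> 24 infected
Step 8: +0 new -> 24 infected

Answer: 8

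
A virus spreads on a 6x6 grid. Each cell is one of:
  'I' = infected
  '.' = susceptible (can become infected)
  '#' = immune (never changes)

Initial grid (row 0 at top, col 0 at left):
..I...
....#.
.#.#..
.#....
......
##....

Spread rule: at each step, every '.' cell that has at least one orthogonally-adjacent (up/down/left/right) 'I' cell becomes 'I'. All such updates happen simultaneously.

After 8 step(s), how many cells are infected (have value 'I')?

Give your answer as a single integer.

Step 0 (initial): 1 infected
Step 1: +3 new -> 4 infected
Step 2: +5 new -> 9 infected
Step 3: +3 new -> 12 infected
Step 4: +4 new -> 16 infected
Step 5: +6 new -> 22 infected
Step 6: +5 new -> 27 infected
Step 7: +2 new -> 29 infected
Step 8: +1 new -> 30 infected

Answer: 30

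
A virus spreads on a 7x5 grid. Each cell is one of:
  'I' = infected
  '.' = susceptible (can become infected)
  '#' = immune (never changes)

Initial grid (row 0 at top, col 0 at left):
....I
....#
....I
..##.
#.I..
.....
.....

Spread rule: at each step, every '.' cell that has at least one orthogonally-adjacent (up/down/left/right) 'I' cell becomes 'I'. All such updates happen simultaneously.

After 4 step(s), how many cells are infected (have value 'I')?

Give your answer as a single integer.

Step 0 (initial): 3 infected
Step 1: +6 new -> 9 infected
Step 2: +8 new -> 17 infected
Step 3: +8 new -> 25 infected
Step 4: +5 new -> 30 infected

Answer: 30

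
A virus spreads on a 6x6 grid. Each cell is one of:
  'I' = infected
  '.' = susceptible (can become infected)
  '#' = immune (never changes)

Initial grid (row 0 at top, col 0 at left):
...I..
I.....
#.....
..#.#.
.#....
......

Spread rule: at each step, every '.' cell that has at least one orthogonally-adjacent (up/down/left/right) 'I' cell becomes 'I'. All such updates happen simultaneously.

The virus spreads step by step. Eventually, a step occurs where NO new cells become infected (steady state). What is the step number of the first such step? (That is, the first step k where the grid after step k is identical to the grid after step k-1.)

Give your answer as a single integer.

Answer: 8

Derivation:
Step 0 (initial): 2 infected
Step 1: +5 new -> 7 infected
Step 2: +6 new -> 13 infected
Step 3: +5 new -> 18 infected
Step 4: +3 new -> 21 infected
Step 5: +5 new -> 26 infected
Step 6: +4 new -> 30 infected
Step 7: +2 new -> 32 infected
Step 8: +0 new -> 32 infected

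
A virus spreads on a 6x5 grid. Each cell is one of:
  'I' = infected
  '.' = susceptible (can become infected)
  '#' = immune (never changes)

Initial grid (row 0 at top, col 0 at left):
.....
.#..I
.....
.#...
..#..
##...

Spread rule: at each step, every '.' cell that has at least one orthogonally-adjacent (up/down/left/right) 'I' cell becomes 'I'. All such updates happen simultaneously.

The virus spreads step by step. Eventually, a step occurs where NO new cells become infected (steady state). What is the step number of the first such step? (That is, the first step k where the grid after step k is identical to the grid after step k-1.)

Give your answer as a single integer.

Step 0 (initial): 1 infected
Step 1: +3 new -> 4 infected
Step 2: +4 new -> 8 infected
Step 3: +4 new -> 12 infected
Step 4: +5 new -> 17 infected
Step 5: +3 new -> 20 infected
Step 6: +3 new -> 23 infected
Step 7: +1 new -> 24 infected
Step 8: +1 new -> 25 infected
Step 9: +0 new -> 25 infected

Answer: 9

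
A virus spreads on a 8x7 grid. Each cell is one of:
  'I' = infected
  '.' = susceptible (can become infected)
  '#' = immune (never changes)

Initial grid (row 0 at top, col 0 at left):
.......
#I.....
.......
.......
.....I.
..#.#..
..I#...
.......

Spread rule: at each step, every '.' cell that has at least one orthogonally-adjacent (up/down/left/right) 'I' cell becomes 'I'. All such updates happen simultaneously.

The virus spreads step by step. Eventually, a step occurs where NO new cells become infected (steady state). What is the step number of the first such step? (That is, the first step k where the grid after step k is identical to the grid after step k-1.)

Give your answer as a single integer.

Answer: 6

Derivation:
Step 0 (initial): 3 infected
Step 1: +9 new -> 12 infected
Step 2: +16 new -> 28 infected
Step 3: +18 new -> 46 infected
Step 4: +5 new -> 51 infected
Step 5: +1 new -> 52 infected
Step 6: +0 new -> 52 infected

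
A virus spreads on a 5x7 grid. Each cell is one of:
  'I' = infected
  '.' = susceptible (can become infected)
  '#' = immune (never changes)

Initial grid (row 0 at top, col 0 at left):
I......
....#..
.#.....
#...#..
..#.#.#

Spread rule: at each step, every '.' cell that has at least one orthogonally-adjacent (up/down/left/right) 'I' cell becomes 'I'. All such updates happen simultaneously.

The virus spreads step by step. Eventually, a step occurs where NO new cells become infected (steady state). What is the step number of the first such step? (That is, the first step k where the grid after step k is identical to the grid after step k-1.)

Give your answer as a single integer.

Step 0 (initial): 1 infected
Step 1: +2 new -> 3 infected
Step 2: +3 new -> 6 infected
Step 3: +2 new -> 8 infected
Step 4: +3 new -> 11 infected
Step 5: +3 new -> 14 infected
Step 6: +5 new -> 19 infected
Step 7: +4 new -> 23 infected
Step 8: +3 new -> 26 infected
Step 9: +2 new -> 28 infected
Step 10: +0 new -> 28 infected

Answer: 10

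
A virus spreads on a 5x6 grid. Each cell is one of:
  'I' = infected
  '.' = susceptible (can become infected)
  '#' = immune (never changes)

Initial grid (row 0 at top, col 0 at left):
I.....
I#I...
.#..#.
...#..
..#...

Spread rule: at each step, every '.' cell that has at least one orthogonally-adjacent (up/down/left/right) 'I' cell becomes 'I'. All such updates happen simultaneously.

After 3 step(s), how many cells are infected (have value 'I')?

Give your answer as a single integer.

Step 0 (initial): 3 infected
Step 1: +5 new -> 8 infected
Step 2: +5 new -> 13 infected
Step 3: +4 new -> 17 infected

Answer: 17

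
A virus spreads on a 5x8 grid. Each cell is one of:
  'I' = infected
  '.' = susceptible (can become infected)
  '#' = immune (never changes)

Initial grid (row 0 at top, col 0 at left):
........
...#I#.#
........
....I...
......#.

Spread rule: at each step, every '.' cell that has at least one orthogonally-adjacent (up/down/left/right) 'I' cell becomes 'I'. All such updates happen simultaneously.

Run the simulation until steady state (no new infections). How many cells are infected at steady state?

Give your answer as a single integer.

Step 0 (initial): 2 infected
Step 1: +5 new -> 7 infected
Step 2: +8 new -> 15 infected
Step 3: +7 new -> 22 infected
Step 4: +9 new -> 31 infected
Step 5: +4 new -> 35 infected
Step 6: +1 new -> 36 infected
Step 7: +0 new -> 36 infected

Answer: 36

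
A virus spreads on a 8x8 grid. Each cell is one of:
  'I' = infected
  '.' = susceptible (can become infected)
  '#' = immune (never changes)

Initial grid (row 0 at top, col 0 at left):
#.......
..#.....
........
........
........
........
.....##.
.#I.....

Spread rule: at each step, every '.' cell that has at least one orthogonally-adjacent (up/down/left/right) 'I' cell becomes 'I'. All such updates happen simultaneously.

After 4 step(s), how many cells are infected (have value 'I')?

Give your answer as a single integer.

Step 0 (initial): 1 infected
Step 1: +2 new -> 3 infected
Step 2: +4 new -> 7 infected
Step 3: +6 new -> 13 infected
Step 4: +7 new -> 20 infected

Answer: 20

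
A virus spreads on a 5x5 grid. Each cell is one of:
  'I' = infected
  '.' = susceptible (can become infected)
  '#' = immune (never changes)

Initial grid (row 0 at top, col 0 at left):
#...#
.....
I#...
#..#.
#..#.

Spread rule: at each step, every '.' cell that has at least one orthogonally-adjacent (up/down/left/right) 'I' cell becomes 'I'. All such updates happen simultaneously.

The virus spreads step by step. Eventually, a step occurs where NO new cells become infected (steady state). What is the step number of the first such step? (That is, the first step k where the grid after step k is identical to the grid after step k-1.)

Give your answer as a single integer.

Answer: 9

Derivation:
Step 0 (initial): 1 infected
Step 1: +1 new -> 2 infected
Step 2: +1 new -> 3 infected
Step 3: +2 new -> 5 infected
Step 4: +3 new -> 8 infected
Step 5: +4 new -> 12 infected
Step 6: +3 new -> 15 infected
Step 7: +2 new -> 17 infected
Step 8: +1 new -> 18 infected
Step 9: +0 new -> 18 infected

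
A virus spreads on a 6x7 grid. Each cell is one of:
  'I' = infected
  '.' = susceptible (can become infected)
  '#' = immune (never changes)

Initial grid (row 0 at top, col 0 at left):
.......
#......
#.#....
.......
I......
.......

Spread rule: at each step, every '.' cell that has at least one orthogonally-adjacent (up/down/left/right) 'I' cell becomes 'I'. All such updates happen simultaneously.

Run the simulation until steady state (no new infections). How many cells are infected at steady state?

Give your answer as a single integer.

Answer: 39

Derivation:
Step 0 (initial): 1 infected
Step 1: +3 new -> 4 infected
Step 2: +3 new -> 7 infected
Step 3: +4 new -> 11 infected
Step 4: +4 new -> 15 infected
Step 5: +6 new -> 21 infected
Step 6: +7 new -> 28 infected
Step 7: +5 new -> 33 infected
Step 8: +3 new -> 36 infected
Step 9: +2 new -> 38 infected
Step 10: +1 new -> 39 infected
Step 11: +0 new -> 39 infected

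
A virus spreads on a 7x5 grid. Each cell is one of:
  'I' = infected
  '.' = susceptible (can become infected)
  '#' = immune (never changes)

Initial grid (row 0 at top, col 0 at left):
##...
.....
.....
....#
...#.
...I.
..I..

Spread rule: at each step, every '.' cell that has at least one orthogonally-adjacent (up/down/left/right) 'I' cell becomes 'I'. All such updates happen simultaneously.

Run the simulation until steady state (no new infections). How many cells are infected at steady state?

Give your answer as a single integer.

Answer: 31

Derivation:
Step 0 (initial): 2 infected
Step 1: +4 new -> 6 infected
Step 2: +5 new -> 11 infected
Step 3: +3 new -> 14 infected
Step 4: +4 new -> 18 infected
Step 5: +4 new -> 22 infected
Step 6: +5 new -> 27 infected
Step 7: +3 new -> 30 infected
Step 8: +1 new -> 31 infected
Step 9: +0 new -> 31 infected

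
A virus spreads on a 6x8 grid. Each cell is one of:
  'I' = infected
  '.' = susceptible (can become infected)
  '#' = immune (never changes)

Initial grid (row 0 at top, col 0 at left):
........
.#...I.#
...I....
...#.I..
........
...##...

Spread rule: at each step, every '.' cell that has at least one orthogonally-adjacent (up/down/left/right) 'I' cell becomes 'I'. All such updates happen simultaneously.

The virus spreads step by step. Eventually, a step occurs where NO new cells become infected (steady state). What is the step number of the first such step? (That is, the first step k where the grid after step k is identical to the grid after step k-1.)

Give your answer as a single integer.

Step 0 (initial): 3 infected
Step 1: +10 new -> 13 infected
Step 2: +11 new -> 24 infected
Step 3: +9 new -> 33 infected
Step 4: +6 new -> 39 infected
Step 5: +3 new -> 42 infected
Step 6: +1 new -> 43 infected
Step 7: +0 new -> 43 infected

Answer: 7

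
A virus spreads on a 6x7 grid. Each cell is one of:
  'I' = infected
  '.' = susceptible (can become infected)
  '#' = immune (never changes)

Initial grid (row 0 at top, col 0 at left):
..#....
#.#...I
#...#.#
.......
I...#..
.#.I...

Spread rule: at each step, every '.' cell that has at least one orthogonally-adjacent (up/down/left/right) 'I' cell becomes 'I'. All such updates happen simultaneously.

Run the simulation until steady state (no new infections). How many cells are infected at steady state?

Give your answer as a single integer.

Answer: 34

Derivation:
Step 0 (initial): 3 infected
Step 1: +8 new -> 11 infected
Step 2: +7 new -> 18 infected
Step 3: +9 new -> 27 infected
Step 4: +5 new -> 32 infected
Step 5: +1 new -> 33 infected
Step 6: +1 new -> 34 infected
Step 7: +0 new -> 34 infected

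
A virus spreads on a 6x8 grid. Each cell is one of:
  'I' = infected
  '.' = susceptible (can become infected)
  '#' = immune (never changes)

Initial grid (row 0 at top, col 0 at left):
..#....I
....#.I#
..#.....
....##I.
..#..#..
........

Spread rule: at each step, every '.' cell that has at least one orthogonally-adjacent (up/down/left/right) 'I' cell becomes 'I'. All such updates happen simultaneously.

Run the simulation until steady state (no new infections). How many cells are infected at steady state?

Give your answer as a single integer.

Answer: 40

Derivation:
Step 0 (initial): 3 infected
Step 1: +5 new -> 8 infected
Step 2: +5 new -> 13 infected
Step 3: +4 new -> 17 infected
Step 4: +3 new -> 20 infected
Step 5: +4 new -> 24 infected
Step 6: +4 new -> 28 infected
Step 7: +3 new -> 31 infected
Step 8: +6 new -> 37 infected
Step 9: +3 new -> 40 infected
Step 10: +0 new -> 40 infected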